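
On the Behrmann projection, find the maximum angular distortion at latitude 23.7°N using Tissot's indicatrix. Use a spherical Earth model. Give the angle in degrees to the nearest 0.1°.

6.4°

Behrmann is a cylindrical equal-area projection with standard parallels at ±30°. A cylindrical equal-area projection with standard parallel φ₀ has meridian scale h = cos φ / cos φ₀ and parallel scale k = cos φ₀ / cos φ (so areas are preserved, h·k = 1).
At 23.7°: h = 1.057, k = 0.9458; principal scales a = 1.057, b = 0.9458.
sin(ω/2) = (a − b)/(a + b) = 0.1115/2.003 = 0.05568, so ω = 2 arcsin(0.05568) ≈ 6.4°.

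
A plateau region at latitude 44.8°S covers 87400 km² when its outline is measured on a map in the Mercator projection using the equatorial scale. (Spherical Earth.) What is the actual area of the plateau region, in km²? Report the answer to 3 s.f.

44000 km²

Mercator is conformal, so the point scale is isotropic: h = k = sec φ = 1/cos φ.
Areal scale = k² = sec²φ = 1/cos²(44.8°) = 1/0.7096² = 1.986.
True area = apparent / (areal scale) = 87400 / 1.986 ≈ 44000 km².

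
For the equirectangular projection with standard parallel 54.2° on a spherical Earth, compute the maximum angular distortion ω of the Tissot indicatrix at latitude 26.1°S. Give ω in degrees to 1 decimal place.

24.4°

In the equirectangular projection with standard parallel φ₀ = 54.2° (x = Rλ cos φ₀, y = Rφ), meridians are true-scale (h = 1) and the parallel scale is k = cos φ₀ / cos φ.
At 26.1°: h = 1.000, k = 0.6514; principal scales a = 1.000, b = 0.6514.
sin(ω/2) = (a − b)/(a + b) = 0.3486/1.651 = 0.2111, so ω = 2 arcsin(0.2111) ≈ 24.4°.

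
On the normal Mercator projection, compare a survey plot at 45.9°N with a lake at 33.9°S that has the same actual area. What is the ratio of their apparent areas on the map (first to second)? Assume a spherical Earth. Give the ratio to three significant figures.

1.42

Mercator areal scale is sec²φ.
At 45.9°: sec²(45.9°) = 1/0.6959² = 2.065.
At 33.9°: sec²(33.9°) = 1/0.8300² = 1.452.
Ratio = 2.065/1.452 = cos²(33.9°)/cos²(45.9°) ≈ 1.42.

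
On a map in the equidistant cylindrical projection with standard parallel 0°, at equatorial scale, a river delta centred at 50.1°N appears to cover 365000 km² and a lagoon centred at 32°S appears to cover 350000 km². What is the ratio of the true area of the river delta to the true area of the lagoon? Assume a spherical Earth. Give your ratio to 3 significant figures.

0.789

On the plate carrée, areal scale = h·k = 1 × sec φ, so true area = apparent × cos φ.
True area of river delta: 365000 × cos(50.1°) = 365000 × 0.6414 = 234100 km².
True area of lagoon: 350000 × cos(32°) = 350000 × 0.8480 = 296800 km².
Ratio = 234100 / 296800 ≈ 0.789.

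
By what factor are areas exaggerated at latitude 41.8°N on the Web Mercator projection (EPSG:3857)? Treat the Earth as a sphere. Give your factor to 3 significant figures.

Mercator is conformal, so the point scale is isotropic: h = k = sec φ = 1/cos φ.
Areal scale = k² = sec²φ = 1/cos²(41.8°) = 1/0.7455² = 1.799.

1.80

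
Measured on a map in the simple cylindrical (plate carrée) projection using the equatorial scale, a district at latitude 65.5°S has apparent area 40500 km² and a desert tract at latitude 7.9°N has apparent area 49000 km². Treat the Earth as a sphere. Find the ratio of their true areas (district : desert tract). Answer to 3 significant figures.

0.346

On the plate carrée, areal scale = h·k = 1 × sec φ, so true area = apparent × cos φ.
True area of district: 40500 × cos(65.5°) = 40500 × 0.4147 = 16800 km².
True area of desert tract: 49000 × cos(7.9°) = 49000 × 0.9905 = 48530 km².
Ratio = 16800 / 48530 ≈ 0.346.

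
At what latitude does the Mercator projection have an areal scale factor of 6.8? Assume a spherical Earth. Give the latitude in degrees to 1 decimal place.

Mercator areal scale is sec²φ.
sec²φ = 6.8  ⇒  cos²φ = 0.1471  ⇒  cos φ = 0.3835.
φ = arccos(0.3835) ≈ 67.5°.

67.5°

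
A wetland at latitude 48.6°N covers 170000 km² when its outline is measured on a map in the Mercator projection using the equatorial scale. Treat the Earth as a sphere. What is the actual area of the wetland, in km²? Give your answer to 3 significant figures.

For Mercator, h = k = sec φ (a conformal cylindrical projection has a single point scale, 1/cos φ).
Areal scale = k² = sec²φ = 1/cos²(48.6°) = 1/0.6613² = 2.287.
True area = apparent / (areal scale) = 170000 / 2.287 ≈ 74300 km².

74300 km²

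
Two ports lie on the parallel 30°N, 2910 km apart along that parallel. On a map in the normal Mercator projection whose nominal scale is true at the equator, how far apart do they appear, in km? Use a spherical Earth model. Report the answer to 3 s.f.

For Mercator, h = k = sec φ (a conformal cylindrical projection has a single point scale, 1/cos φ).
Along the parallel, k = sec 30° = 1/0.8660 = 1.155.
Map distance = 2910 × 1.155 ≈ 3360 km.

3360 km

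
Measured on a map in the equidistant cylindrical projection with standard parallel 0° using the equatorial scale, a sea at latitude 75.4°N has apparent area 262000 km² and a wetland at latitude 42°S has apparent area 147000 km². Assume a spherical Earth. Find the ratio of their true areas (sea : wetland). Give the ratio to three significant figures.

Plate carrée has h = 1 and k = sec φ, giving areal scale sec φ; true area = (apparent area) · cos φ.
True area of sea: 262000 × cos(75.4°) = 262000 × 0.2521 = 66040 km².
True area of wetland: 147000 × cos(42°) = 147000 × 0.7431 = 109200 km².
Ratio = 66040 / 109200 ≈ 0.605.

0.605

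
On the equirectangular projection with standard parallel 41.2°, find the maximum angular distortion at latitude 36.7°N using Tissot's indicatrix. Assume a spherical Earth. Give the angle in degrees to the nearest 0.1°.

3.6°

In the equirectangular projection with standard parallel φ₀ = 41.2° (x = Rλ cos φ₀, y = Rφ), meridians are true-scale (h = 1) and the parallel scale is k = cos φ₀ / cos φ.
At 36.7°: h = 1.000, k = 0.9384; principal scales a = 1.000, b = 0.9384.
sin(ω/2) = (a − b)/(a + b) = 0.06156/1.938 = 0.03176, so ω = 2 arcsin(0.03176) ≈ 3.6°.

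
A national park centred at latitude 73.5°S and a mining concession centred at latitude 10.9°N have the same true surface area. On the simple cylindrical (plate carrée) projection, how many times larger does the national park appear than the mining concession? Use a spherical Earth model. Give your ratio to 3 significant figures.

In the plate carrée (x = Rλ, y = Rφ), meridians are true-scale (h = 1) and parallels are stretched by k = sec φ.
Areal scale at 73.5°: h·k = 1.000 × 3.521 = 3.521.
Areal scale at 10.9°: h·k = 1.000 × 1.018 = 1.018.
Ratio = 3.521/1.018 ≈ 3.46.

3.46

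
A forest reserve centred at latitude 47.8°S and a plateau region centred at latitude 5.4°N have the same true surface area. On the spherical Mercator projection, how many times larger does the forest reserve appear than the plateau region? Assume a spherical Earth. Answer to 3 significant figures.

Mercator is conformal with k = sec φ, so areal scale = k² = sec²φ.
At 47.8°: sec²(47.8°) = 1/0.6717² = 2.216.
At 5.4°: sec²(5.4°) = 1/0.9956² = 1.009.
Ratio = 2.216/1.009 = cos²(5.4°)/cos²(47.8°) ≈ 2.20.

2.20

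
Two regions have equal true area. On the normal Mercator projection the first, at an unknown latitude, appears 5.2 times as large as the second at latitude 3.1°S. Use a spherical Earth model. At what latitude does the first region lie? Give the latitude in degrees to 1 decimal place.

64.0°

Mercator areal scale is sec²φ, so apparent-area ratio = sec²φ₁ / sec²φ₂ = cos²φ₂ / cos²φ₁.
cos²φ₂ / cos²φ₁ = 5.2  ⇒  cos φ₁ = cos 3.1° / √5.2 = 0.9985/2.280 = 0.4379.
φ₁ = arccos(0.4379) ≈ 64.0°.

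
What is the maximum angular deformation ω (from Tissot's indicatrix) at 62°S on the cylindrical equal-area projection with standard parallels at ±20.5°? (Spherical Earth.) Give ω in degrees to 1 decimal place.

73.5°

Cylindrical equal-area (φ₀ = 20.5°): h = cos φ / cos 20.5° along meridians, k = cos 20.5° / cos φ along parallels; h·k = 1.
At 62°: h = 0.5012, k = 1.995; principal scales a = 1.995, b = 0.5012.
sin(ω/2) = (a − b)/(a + b) = 1.494/2.496 = 0.5984, so ω = 2 arcsin(0.5984) ≈ 73.5°.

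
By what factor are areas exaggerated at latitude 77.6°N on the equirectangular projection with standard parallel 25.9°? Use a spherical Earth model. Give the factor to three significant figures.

The equidistant cylindrical projection with φ₀ = 25.9° has h = 1 (meridians true) and k = cos φ₀ / cos φ along parallels.
Areal scale = h·k = 1 × cos φ₀ / cos φ; at 77.6°, h = 1.000, k = 4.189, so h·k = 4.189.

4.19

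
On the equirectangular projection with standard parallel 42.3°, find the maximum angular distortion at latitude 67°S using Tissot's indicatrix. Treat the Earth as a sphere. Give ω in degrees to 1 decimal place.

36.0°

In the equirectangular projection with standard parallel φ₀ = 42.3° (x = Rλ cos φ₀, y = Rφ), meridians are true-scale (h = 1) and the parallel scale is k = cos φ₀ / cos φ.
At 67°: h = 1.000, k = 1.893; principal scales a = 1.893, b = 1.000.
sin(ω/2) = (a − b)/(a + b) = 0.8929/2.893 = 0.3087, so ω = 2 arcsin(0.3087) ≈ 36.0°.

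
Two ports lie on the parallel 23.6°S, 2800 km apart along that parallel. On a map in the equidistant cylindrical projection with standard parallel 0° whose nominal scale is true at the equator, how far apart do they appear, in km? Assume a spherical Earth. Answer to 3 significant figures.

For the equirectangular projection with φ₀ = 0 (plate carrée), h = 1 along meridians and k = sec φ along parallels.
Along the parallel, k = sec 23.6° = 1/0.9164 = 1.091.
Map distance = 2800 × 1.091 ≈ 3060 km.

3060 km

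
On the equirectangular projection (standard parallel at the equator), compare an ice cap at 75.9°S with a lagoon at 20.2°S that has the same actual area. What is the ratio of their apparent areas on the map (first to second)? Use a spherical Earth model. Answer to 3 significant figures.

In the plate carrée (x = Rλ, y = Rφ), meridians are true-scale (h = 1) and parallels are stretched by k = sec φ.
Areal scale at 75.9°: h·k = 1.000 × 4.105 = 4.105.
Areal scale at 20.2°: h·k = 1.000 × 1.066 = 1.066.
Ratio = 4.105/1.066 ≈ 3.85.

3.85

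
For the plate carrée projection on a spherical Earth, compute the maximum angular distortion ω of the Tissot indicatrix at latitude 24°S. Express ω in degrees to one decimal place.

Plate carrée maps x = Rλ, y = Rφ. The meridian scale is h = 1 and the parallel scale is k = 1/cos φ = sec φ.
At 24°: h = 1.000, k = 1.095; principal scales a = 1.095, b = 1.000.
sin(ω/2) = (a − b)/(a + b) = 0.09464/2.095 = 0.04518, so ω = 2 arcsin(0.04518) ≈ 5.2°.

5.2°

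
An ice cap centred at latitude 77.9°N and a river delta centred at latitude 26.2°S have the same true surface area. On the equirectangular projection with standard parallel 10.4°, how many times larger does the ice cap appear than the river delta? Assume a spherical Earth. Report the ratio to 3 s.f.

In the equirectangular projection with standard parallel φ₀ = 10.4° (x = Rλ cos φ₀, y = Rφ), meridians are true-scale (h = 1) and the parallel scale is k = cos φ₀ / cos φ.
Areal scale at 77.9°: h·k = 1.000 × 4.692 = 4.692.
Areal scale at 26.2°: h·k = 1.000 × 1.096 = 1.096.
Ratio = 4.692/1.096 ≈ 4.28.

4.28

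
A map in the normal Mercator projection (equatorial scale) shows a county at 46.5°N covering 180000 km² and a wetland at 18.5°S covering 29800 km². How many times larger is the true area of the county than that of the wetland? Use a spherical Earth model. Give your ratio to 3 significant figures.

On Mercator the areal scale is sec²φ, so true area = apparent × cos²φ.
True area of county: 180000 × cos²(46.5°) = 180000 × 0.4738 = 85290 km².
True area of wetland: 29800 × cos²(18.5°) = 29800 × 0.8993 = 26800 km².
Ratio = 85290 / 26800 ≈ 3.18.

3.18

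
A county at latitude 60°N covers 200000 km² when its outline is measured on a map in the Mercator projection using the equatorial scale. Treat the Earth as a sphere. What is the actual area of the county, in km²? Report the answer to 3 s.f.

50000 km²

Mercator is conformal, so the point scale is isotropic: h = k = sec φ = 1/cos φ.
Areal scale = k² = sec²φ = 1/cos²(60°) = 1/0.5000² = 4.000.
True area = apparent / (areal scale) = 200000 / 4.000 ≈ 50000 km².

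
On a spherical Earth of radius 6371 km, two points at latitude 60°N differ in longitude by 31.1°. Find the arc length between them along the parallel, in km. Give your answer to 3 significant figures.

Arc length along a parallel = R cos φ · Δλ (with Δλ in radians).
= 6371 × cos 60° × (31.1° × π/180) = 6371 × 0.5000 × 0.5428 ≈ 1730 km.

1730 km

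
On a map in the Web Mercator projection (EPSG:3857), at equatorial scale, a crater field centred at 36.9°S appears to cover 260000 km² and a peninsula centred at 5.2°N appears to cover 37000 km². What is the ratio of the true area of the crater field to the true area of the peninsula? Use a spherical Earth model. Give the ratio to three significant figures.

4.53

Mercator's areal exaggeration is sec²φ; hence true area = (apparent area) · cos²φ.
True area of crater field: 260000 × cos²(36.9°) = 260000 × 0.6395 = 166300 km².
True area of peninsula: 37000 × cos²(5.2°) = 37000 × 0.9918 = 36700 km².
Ratio = 166300 / 36700 ≈ 4.53.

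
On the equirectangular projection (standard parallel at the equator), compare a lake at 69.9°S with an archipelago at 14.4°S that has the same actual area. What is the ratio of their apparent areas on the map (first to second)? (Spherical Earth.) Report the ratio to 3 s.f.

2.82

In the plate carrée (x = Rλ, y = Rφ), meridians are true-scale (h = 1) and parallels are stretched by k = sec φ.
Areal scale at 69.9°: h·k = 1.000 × 2.910 = 2.910.
Areal scale at 14.4°: h·k = 1.000 × 1.032 = 1.032.
Ratio = 2.910/1.032 ≈ 2.82.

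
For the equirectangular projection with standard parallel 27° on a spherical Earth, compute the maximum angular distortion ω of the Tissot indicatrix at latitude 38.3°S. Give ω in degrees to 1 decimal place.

7.3°

With standard parallel φ₀ = 27°, the equirectangular projection gives x = Rλ cos φ₀, y = Rφ, so h = 1 and k = cos 27° / cos φ.
At 38.3°: h = 1.000, k = 1.135; principal scales a = 1.135, b = 1.000.
sin(ω/2) = (a − b)/(a + b) = 0.1354/2.135 = 0.06339, so ω = 2 arcsin(0.06339) ≈ 7.3°.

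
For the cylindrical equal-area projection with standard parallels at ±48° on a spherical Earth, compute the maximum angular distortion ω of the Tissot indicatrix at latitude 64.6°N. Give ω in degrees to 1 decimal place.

49.4°

A cylindrical equal-area projection with standard parallel φ₀ has meridian scale h = cos φ / cos φ₀ and parallel scale k = cos φ₀ / cos φ (so areas are preserved, h·k = 1).
At 64.6°: h = 0.6410, k = 1.560; principal scales a = 1.560, b = 0.6410.
sin(ω/2) = (a − b)/(a + b) = 0.9189/2.201 = 0.4175, so ω = 2 arcsin(0.4175) ≈ 49.4°.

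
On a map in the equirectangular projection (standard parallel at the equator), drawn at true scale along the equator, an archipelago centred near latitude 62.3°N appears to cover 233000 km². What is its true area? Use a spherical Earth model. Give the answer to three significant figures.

For the equirectangular projection with φ₀ = 0 (plate carrée), h = 1 along meridians and k = sec φ along parallels.
Areal scale = h·k = 1 × sec φ; at 62.3°, h = 1.000, k = 2.151, so h·k = 2.151.
True area = apparent / (areal scale) = 233000 / 2.151 ≈ 108000 km².

108000 km²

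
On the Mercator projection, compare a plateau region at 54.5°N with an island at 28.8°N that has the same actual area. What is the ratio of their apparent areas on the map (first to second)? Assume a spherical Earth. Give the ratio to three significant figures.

On Mercator, area is exaggerated by sec²φ = 1/cos²φ.
At 54.5°: sec²(54.5°) = 1/0.5807² = 2.965.
At 28.8°: sec²(28.8°) = 1/0.8763² = 1.302.
Ratio = 2.965/1.302 = cos²(28.8°)/cos²(54.5°) ≈ 2.28.

2.28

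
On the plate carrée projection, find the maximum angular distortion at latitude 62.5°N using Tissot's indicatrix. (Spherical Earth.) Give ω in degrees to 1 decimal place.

Plate carrée maps x = Rλ, y = Rφ. The meridian scale is h = 1 and the parallel scale is k = 1/cos φ = sec φ.
At 62.5°: h = 1.000, k = 2.166; principal scales a = 2.166, b = 1.000.
sin(ω/2) = (a − b)/(a + b) = 1.166/3.166 = 0.3682, so ω = 2 arcsin(0.3682) ≈ 43.2°.

43.2°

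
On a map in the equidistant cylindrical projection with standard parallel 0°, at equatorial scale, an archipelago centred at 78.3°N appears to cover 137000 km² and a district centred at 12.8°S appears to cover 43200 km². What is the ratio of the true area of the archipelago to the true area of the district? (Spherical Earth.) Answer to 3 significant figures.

Plate carrée has h = 1 and k = sec φ, giving areal scale sec φ; true area = (apparent area) · cos φ.
True area of archipelago: 137000 × cos(78.3°) = 137000 × 0.2028 = 27780 km².
True area of district: 43200 × cos(12.8°) = 43200 × 0.9751 = 42130 km².
Ratio = 27780 / 42130 ≈ 0.659.

0.659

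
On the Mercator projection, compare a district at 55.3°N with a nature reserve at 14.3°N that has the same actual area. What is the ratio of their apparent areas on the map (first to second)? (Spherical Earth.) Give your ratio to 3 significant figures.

2.90

Mercator is conformal with k = sec φ, so areal scale = k² = sec²φ.
At 55.3°: sec²(55.3°) = 1/0.5693² = 3.086.
At 14.3°: sec²(14.3°) = 1/0.9690² = 1.065.
Ratio = 3.086/1.065 = cos²(14.3°)/cos²(55.3°) ≈ 2.90.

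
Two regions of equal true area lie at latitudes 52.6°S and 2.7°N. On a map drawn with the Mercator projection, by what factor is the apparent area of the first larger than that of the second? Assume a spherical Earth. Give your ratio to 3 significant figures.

2.70

On Mercator, area is exaggerated by sec²φ = 1/cos²φ.
At 52.6°: sec²(52.6°) = 1/0.6074² = 2.711.
At 2.7°: sec²(2.7°) = 1/0.9989² = 1.002.
Ratio = 2.711/1.002 = cos²(2.7°)/cos²(52.6°) ≈ 2.70.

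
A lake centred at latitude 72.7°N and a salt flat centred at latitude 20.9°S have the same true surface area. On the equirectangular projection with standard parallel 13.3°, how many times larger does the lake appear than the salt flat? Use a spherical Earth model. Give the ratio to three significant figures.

3.14

The equidistant cylindrical projection with φ₀ = 13.3° has h = 1 (meridians true) and k = cos φ₀ / cos φ along parallels.
Areal scale at 72.7°: h·k = 1.000 × 3.273 = 3.273.
Areal scale at 20.9°: h·k = 1.000 × 1.042 = 1.042.
Ratio = 3.273/1.042 ≈ 3.14.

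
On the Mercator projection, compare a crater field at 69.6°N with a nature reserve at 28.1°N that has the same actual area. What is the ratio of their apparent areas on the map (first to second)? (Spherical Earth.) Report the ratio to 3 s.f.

Mercator is conformal with k = sec φ, so areal scale = k² = sec²φ.
At 69.6°: sec²(69.6°) = 1/0.3486² = 8.230.
At 28.1°: sec²(28.1°) = 1/0.8821² = 1.285.
Ratio = 8.230/1.285 = cos²(28.1°)/cos²(69.6°) ≈ 6.40.

6.40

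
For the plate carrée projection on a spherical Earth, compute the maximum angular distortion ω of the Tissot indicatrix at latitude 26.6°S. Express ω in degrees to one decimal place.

In the plate carrée (x = Rλ, y = Rφ), meridians are true-scale (h = 1) and parallels are stretched by k = sec φ.
At 26.6°: h = 1.000, k = 1.118; principal scales a = 1.118, b = 1.000.
sin(ω/2) = (a − b)/(a + b) = 0.1184/2.118 = 0.05588, so ω = 2 arcsin(0.05588) ≈ 6.4°.

6.4°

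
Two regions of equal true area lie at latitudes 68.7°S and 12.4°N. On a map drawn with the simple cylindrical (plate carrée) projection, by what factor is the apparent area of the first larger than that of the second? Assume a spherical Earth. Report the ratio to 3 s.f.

For the equirectangular projection with φ₀ = 0 (plate carrée), h = 1 along meridians and k = sec φ along parallels.
Areal scale at 68.7°: h·k = 1.000 × 2.753 = 2.753.
Areal scale at 12.4°: h·k = 1.000 × 1.024 = 1.024.
Ratio = 2.753/1.024 ≈ 2.69.

2.69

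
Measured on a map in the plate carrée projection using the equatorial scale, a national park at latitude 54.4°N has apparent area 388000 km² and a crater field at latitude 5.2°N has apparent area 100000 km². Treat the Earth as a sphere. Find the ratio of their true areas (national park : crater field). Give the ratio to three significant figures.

Plate carrée has h = 1 and k = sec φ, giving areal scale sec φ; true area = (apparent area) · cos φ.
True area of national park: 388000 × cos(54.4°) = 388000 × 0.5821 = 225900 km².
True area of crater field: 100000 × cos(5.2°) = 100000 × 0.9959 = 99590 km².
Ratio = 225900 / 99590 ≈ 2.27.

2.27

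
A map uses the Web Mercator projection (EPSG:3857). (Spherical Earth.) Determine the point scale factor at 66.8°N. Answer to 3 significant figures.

2.54

Mercator is conformal, so the point scale is isotropic: h = k = sec φ = 1/cos φ.
k = 1/cos 66.8° = 1/0.3939 = 2.538.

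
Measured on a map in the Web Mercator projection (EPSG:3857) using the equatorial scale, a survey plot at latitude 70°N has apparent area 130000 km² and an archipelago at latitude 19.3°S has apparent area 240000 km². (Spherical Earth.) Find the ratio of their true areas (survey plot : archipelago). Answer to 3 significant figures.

0.0711

Since Mercator area scale is 1/cos²φ, the true area equals the apparent area multiplied by cos²φ.
True area of survey plot: 130000 × cos²(70°) = 130000 × 0.1170 = 15210 km².
True area of archipelago: 240000 × cos²(19.3°) = 240000 × 0.8908 = 213800 km².
Ratio = 15210 / 213800 ≈ 0.0711.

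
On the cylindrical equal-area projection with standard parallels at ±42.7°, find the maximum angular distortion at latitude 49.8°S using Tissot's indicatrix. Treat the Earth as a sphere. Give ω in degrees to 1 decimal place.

Cylindrical equal-area (φ₀ = 42.7°): h = cos φ / cos 42.7° along meridians, k = cos 42.7° / cos φ along parallels; h·k = 1.
At 49.8°: h = 0.8783, k = 1.139; principal scales a = 1.139, b = 0.8783.
sin(ω/2) = (a − b)/(a + b) = 0.2603/2.017 = 0.1291, so ω = 2 arcsin(0.1291) ≈ 14.8°.

14.8°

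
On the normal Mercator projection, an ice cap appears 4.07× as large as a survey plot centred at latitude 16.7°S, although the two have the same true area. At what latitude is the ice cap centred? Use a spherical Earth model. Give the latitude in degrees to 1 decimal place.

61.7°

On Mercator, (apparent₁)/(apparent₂) = sec²φ₁ / sec²φ₂ when true areas are equal.
cos²φ₂ / cos²φ₁ = 4.07  ⇒  cos φ₁ = cos 16.7° / √4.07 = 0.9578/2.017 = 0.4748.
φ₁ = arccos(0.4748) ≈ 61.7°.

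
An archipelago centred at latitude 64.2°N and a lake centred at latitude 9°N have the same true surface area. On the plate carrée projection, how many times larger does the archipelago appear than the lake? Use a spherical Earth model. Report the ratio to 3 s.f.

2.27

In the plate carrée (x = Rλ, y = Rφ), meridians are true-scale (h = 1) and parallels are stretched by k = sec φ.
Areal scale at 64.2°: h·k = 1.000 × 2.298 = 2.298.
Areal scale at 9°: h·k = 1.000 × 1.012 = 1.012.
Ratio = 2.298/1.012 ≈ 2.27.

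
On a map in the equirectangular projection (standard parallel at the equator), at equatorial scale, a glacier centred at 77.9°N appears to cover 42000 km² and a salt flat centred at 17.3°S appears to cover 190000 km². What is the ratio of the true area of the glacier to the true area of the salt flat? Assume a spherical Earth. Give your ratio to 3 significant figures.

Plate carrée has h = 1 and k = sec φ, giving areal scale sec φ; true area = (apparent area) · cos φ.
True area of glacier: 42000 × cos(77.9°) = 42000 × 0.2096 = 8804 km².
True area of salt flat: 190000 × cos(17.3°) = 190000 × 0.9548 = 181400 km².
Ratio = 8804 / 181400 ≈ 0.0485.

0.0485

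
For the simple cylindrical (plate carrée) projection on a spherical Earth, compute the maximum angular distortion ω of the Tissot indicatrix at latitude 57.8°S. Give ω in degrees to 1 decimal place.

35.5°

In the plate carrée (x = Rλ, y = Rφ), meridians are true-scale (h = 1) and parallels are stretched by k = sec φ.
At 57.8°: h = 1.000, k = 1.877; principal scales a = 1.877, b = 1.000.
sin(ω/2) = (a − b)/(a + b) = 0.8766/2.877 = 0.3047, so ω = 2 arcsin(0.3047) ≈ 35.5°.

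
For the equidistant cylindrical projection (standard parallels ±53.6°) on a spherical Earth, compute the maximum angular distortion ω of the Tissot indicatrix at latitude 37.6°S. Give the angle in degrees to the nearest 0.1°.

16.5°

With standard parallel φ₀ = 53.6°, the equirectangular projection gives x = Rλ cos φ₀, y = Rφ, so h = 1 and k = cos 53.6° / cos φ.
At 37.6°: h = 1.000, k = 0.7490; principal scales a = 1.000, b = 0.7490.
sin(ω/2) = (a − b)/(a + b) = 0.2510/1.749 = 0.1435, so ω = 2 arcsin(0.1435) ≈ 16.5°.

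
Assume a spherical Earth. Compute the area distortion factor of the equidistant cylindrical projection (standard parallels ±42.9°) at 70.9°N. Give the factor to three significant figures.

2.24

In the equirectangular projection with standard parallel φ₀ = 42.9° (x = Rλ cos φ₀, y = Rφ), meridians are true-scale (h = 1) and the parallel scale is k = cos φ₀ / cos φ.
Areal scale = h·k = 1 × cos φ₀ / cos φ; at 70.9°, h = 1.000, k = 2.239, so h·k = 2.239.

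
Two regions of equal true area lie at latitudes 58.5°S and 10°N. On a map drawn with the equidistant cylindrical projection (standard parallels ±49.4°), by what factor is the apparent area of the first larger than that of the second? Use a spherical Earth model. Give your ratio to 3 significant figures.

In the equirectangular projection with standard parallel φ₀ = 49.4° (x = Rλ cos φ₀, y = Rφ), meridians are true-scale (h = 1) and the parallel scale is k = cos φ₀ / cos φ.
Areal scale at 58.5°: h·k = 1.000 × 1.246 = 1.246.
Areal scale at 10°: h·k = 1.000 × 0.6608 = 0.6608.
Ratio = 1.246/0.6608 ≈ 1.88.

1.88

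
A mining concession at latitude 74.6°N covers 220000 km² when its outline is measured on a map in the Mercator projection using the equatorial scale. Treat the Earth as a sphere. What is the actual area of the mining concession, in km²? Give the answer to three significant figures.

15500 km²

Mercator is conformal, so the point scale is isotropic: h = k = sec φ = 1/cos φ.
Areal scale = k² = sec²φ = 1/cos²(74.6°) = 1/0.2656² = 14.18.
True area = apparent / (areal scale) = 220000 / 14.18 ≈ 15500 km².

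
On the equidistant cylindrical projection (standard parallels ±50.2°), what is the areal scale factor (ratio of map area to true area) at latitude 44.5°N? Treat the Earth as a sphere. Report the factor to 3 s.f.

0.897

With standard parallel φ₀ = 50.2°, the equirectangular projection gives x = Rλ cos φ₀, y = Rφ, so h = 1 and k = cos 50.2° / cos φ.
Areal scale = h·k = 1 × cos φ₀ / cos φ; at 44.5°, h = 1.000, k = 0.8975, so h·k = 0.8975.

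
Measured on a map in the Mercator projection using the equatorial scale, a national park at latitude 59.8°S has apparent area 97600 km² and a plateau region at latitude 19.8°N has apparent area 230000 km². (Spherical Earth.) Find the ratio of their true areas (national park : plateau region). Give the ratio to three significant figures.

Since Mercator area scale is 1/cos²φ, the true area equals the apparent area multiplied by cos²φ.
True area of national park: 97600 × cos²(59.8°) = 97600 × 0.2530 = 24700 km².
True area of plateau region: 230000 × cos²(19.8°) = 230000 × 0.8853 = 203600 km².
Ratio = 24700 / 203600 ≈ 0.121.

0.121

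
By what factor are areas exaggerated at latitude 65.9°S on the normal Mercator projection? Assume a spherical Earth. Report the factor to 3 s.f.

6.00

Mercator is conformal, so the point scale is isotropic: h = k = sec φ = 1/cos φ.
Areal scale = k² = sec²φ = 1/cos²(65.9°) = 1/0.4083² = 5.998.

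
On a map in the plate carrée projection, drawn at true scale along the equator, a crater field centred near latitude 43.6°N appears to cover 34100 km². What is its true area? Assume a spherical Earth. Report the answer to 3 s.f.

Plate carrée maps x = Rλ, y = Rφ. The meridian scale is h = 1 and the parallel scale is k = 1/cos φ = sec φ.
Areal scale = h·k = 1 × sec φ; at 43.6°, h = 1.000, k = 1.381, so h·k = 1.381.
True area = apparent / (areal scale) = 34100 / 1.381 ≈ 24700 km².

24700 km²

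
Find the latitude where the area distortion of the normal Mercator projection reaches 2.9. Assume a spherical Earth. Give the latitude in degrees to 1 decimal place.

54.0°

Mercator areal scale is sec²φ.
sec²φ = 2.9  ⇒  cos²φ = 0.3448  ⇒  cos φ = 0.5872.
φ = arccos(0.5872) ≈ 54.0°.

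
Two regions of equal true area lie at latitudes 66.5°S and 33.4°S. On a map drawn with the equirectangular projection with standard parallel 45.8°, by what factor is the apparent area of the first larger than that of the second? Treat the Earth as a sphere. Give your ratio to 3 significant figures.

2.09

In the equirectangular projection with standard parallel φ₀ = 45.8° (x = Rλ cos φ₀, y = Rφ), meridians are true-scale (h = 1) and the parallel scale is k = cos φ₀ / cos φ.
Areal scale at 66.5°: h·k = 1.000 × 1.748 = 1.748.
Areal scale at 33.4°: h·k = 1.000 × 0.8351 = 0.8351.
Ratio = 1.748/0.8351 ≈ 2.09.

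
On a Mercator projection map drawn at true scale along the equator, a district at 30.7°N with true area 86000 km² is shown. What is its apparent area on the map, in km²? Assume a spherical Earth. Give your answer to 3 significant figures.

Mercator is conformal, so the point scale is isotropic: h = k = sec φ = 1/cos φ.
Areal scale = k² = sec²φ = 1/cos²(30.7°) = 1/0.8599² = 1.353.
Apparent area = 86000 × 1.353 ≈ 116000 km².

116000 km²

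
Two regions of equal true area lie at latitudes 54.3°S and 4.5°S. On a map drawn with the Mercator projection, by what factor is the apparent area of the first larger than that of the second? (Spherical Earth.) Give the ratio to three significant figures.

On Mercator, area is exaggerated by sec²φ = 1/cos²φ.
At 54.3°: sec²(54.3°) = 1/0.5835² = 2.937.
At 4.5°: sec²(4.5°) = 1/0.9969² = 1.006.
Ratio = 2.937/1.006 = cos²(4.5°)/cos²(54.3°) ≈ 2.92.

2.92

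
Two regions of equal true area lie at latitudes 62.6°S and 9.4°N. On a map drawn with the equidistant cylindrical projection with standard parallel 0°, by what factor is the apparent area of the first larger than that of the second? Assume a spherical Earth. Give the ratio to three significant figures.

Plate carrée maps x = Rλ, y = Rφ. The meridian scale is h = 1 and the parallel scale is k = 1/cos φ = sec φ.
Areal scale at 62.6°: h·k = 1.000 × 2.173 = 2.173.
Areal scale at 9.4°: h·k = 1.000 × 1.014 = 1.014.
Ratio = 2.173/1.014 ≈ 2.14.

2.14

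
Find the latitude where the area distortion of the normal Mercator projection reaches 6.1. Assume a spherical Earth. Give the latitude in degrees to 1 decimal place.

Mercator areal scale is sec²φ.
sec²φ = 6.1  ⇒  cos²φ = 0.1639  ⇒  cos φ = 0.4049.
φ = arccos(0.4049) ≈ 66.1°.

66.1°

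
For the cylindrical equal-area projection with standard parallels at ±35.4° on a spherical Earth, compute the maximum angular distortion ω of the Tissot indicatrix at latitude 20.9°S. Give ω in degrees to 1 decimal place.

15.6°

Cylindrical equal-area (φ₀ = 35.4°): h = cos φ / cos 35.4° along meridians, k = cos 35.4° / cos φ along parallels; h·k = 1.
At 20.9°: h = 1.146, k = 0.8725; principal scales a = 1.146, b = 0.8725.
sin(ω/2) = (a − b)/(a + b) = 0.2735/2.019 = 0.1355, so ω = 2 arcsin(0.1355) ≈ 15.6°.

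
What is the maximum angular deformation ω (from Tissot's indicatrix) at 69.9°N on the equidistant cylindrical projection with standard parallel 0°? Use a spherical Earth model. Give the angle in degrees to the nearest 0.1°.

In the plate carrée (x = Rλ, y = Rφ), meridians are true-scale (h = 1) and parallels are stretched by k = sec φ.
At 69.9°: h = 1.000, k = 2.910; principal scales a = 2.910, b = 1.000.
sin(ω/2) = (a − b)/(a + b) = 1.910/3.910 = 0.4885, so ω = 2 arcsin(0.4885) ≈ 58.5°.

58.5°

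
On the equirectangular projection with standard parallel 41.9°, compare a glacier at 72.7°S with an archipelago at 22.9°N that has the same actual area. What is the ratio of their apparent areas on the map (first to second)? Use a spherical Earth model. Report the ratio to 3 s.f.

3.10

With standard parallel φ₀ = 41.9°, the equirectangular projection gives x = Rλ cos φ₀, y = Rφ, so h = 1 and k = cos 41.9° / cos φ.
Areal scale at 72.7°: h·k = 1.000 × 2.503 = 2.503.
Areal scale at 22.9°: h·k = 1.000 × 0.8080 = 0.8080.
Ratio = 2.503/0.8080 ≈ 3.10.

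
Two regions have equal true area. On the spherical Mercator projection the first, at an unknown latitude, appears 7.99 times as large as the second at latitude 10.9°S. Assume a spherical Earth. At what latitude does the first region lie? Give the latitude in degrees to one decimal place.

For equal true areas on Mercator, apparent areas scale as sec²φ, so the ratio is cos²φ₂ / cos²φ₁.
cos²φ₂ / cos²φ₁ = 7.99  ⇒  cos φ₁ = cos 10.9° / √7.99 = 0.9820/2.827 = 0.3474.
φ₁ = arccos(0.3474) ≈ 69.7°.

69.7°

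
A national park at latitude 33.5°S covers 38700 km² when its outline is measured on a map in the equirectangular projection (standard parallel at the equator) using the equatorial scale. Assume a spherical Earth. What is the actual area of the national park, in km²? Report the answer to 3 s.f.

In the plate carrée (x = Rλ, y = Rφ), meridians are true-scale (h = 1) and parallels are stretched by k = sec φ.
Areal scale = h·k = 1 × sec φ; at 33.5°, h = 1.000, k = 1.199, so h·k = 1.199.
True area = apparent / (areal scale) = 38700 / 1.199 ≈ 32300 km².

32300 km²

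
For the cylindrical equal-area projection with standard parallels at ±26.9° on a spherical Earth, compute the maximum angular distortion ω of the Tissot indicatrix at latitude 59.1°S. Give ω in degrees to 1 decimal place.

60.3°

A cylindrical equal-area projection with standard parallel φ₀ has meridian scale h = cos φ / cos φ₀ and parallel scale k = cos φ₀ / cos φ (so areas are preserved, h·k = 1).
At 59.1°: h = 0.5758, k = 1.737; principal scales a = 1.737, b = 0.5758.
sin(ω/2) = (a − b)/(a + b) = 1.161/2.312 = 0.5019, so ω = 2 arcsin(0.5019) ≈ 60.3°.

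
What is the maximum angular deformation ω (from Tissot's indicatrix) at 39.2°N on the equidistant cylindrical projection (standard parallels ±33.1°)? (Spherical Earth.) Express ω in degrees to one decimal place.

4.5°

In the equirectangular projection with standard parallel φ₀ = 33.1° (x = Rλ cos φ₀, y = Rφ), meridians are true-scale (h = 1) and the parallel scale is k = cos φ₀ / cos φ.
At 39.2°: h = 1.000, k = 1.081; principal scales a = 1.081, b = 1.000.
sin(ω/2) = (a − b)/(a + b) = 0.08100/2.081 = 0.03893, so ω = 2 arcsin(0.03893) ≈ 4.5°.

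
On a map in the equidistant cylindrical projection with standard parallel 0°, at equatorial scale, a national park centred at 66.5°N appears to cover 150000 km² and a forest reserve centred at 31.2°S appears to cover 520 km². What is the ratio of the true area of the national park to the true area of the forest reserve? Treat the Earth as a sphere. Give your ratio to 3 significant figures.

134

On the plate carrée, areal scale = h·k = 1 × sec φ, so true area = apparent × cos φ.
True area of national park: 150000 × cos(66.5°) = 150000 × 0.3987 = 59810 km².
True area of forest reserve: 520 × cos(31.2°) = 520 × 0.8554 = 444.8 km².
Ratio = 59810 / 444.8 ≈ 134.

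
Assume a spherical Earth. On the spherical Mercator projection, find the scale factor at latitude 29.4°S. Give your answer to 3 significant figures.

1.15

The Mercator projection is conformal; its linear scale factor is the same in every direction and equals sec φ = 1/cos φ.
k = 1/cos 29.4° = 1/0.8712 = 1.148.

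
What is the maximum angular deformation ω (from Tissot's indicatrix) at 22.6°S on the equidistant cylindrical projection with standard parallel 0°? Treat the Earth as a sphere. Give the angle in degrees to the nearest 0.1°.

In the plate carrée (x = Rλ, y = Rφ), meridians are true-scale (h = 1) and parallels are stretched by k = sec φ.
At 22.6°: h = 1.000, k = 1.083; principal scales a = 1.083, b = 1.000.
sin(ω/2) = (a − b)/(a + b) = 0.08318/2.083 = 0.03993, so ω = 2 arcsin(0.03993) ≈ 4.6°.

4.6°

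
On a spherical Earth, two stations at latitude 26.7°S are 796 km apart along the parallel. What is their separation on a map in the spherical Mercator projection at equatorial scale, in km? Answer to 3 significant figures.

891 km

For Mercator, h = k = sec φ (a conformal cylindrical projection has a single point scale, 1/cos φ).
Along the parallel, k = sec 26.7° = 1/0.8934 = 1.119.
Map distance = 796 × 1.119 ≈ 891 km.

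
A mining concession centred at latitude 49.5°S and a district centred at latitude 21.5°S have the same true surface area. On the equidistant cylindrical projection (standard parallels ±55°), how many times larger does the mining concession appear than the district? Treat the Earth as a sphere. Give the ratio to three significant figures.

In the equirectangular projection with standard parallel φ₀ = 55° (x = Rλ cos φ₀, y = Rφ), meridians are true-scale (h = 1) and the parallel scale is k = cos φ₀ / cos φ.
Areal scale at 49.5°: h·k = 1.000 × 0.8832 = 0.8832.
Areal scale at 21.5°: h·k = 1.000 × 0.6165 = 0.6165.
Ratio = 0.8832/0.6165 ≈ 1.43.

1.43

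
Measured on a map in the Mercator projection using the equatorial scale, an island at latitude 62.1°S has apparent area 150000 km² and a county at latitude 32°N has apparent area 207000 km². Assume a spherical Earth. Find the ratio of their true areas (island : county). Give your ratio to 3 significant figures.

Mercator's areal exaggeration is sec²φ; hence true area = (apparent area) · cos²φ.
True area of island: 150000 × cos²(62.1°) = 150000 × 0.2190 = 32840 km².
True area of county: 207000 × cos²(32°) = 207000 × 0.7192 = 148900 km².
Ratio = 32840 / 148900 ≈ 0.221.

0.221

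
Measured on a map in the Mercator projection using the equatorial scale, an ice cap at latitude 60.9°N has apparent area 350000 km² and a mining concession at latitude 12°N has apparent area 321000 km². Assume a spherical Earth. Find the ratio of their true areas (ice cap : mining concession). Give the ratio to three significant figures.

0.270

Mercator's areal exaggeration is sec²φ; hence true area = (apparent area) · cos²φ.
True area of ice cap: 350000 × cos²(60.9°) = 350000 × 0.2365 = 82780 km².
True area of mining concession: 321000 × cos²(12°) = 321000 × 0.9568 = 307100 km².
Ratio = 82780 / 307100 ≈ 0.270.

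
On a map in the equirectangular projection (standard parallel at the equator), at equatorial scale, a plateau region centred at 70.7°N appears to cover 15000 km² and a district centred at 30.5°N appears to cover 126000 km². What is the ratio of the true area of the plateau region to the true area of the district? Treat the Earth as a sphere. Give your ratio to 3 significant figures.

Plate carrée has h = 1 and k = sec φ, giving areal scale sec φ; true area = (apparent area) · cos φ.
True area of plateau region: 15000 × cos(70.7°) = 15000 × 0.3305 = 4958 km².
True area of district: 126000 × cos(30.5°) = 126000 × 0.8616 = 108600 km².
Ratio = 4958 / 108600 ≈ 0.0457.

0.0457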